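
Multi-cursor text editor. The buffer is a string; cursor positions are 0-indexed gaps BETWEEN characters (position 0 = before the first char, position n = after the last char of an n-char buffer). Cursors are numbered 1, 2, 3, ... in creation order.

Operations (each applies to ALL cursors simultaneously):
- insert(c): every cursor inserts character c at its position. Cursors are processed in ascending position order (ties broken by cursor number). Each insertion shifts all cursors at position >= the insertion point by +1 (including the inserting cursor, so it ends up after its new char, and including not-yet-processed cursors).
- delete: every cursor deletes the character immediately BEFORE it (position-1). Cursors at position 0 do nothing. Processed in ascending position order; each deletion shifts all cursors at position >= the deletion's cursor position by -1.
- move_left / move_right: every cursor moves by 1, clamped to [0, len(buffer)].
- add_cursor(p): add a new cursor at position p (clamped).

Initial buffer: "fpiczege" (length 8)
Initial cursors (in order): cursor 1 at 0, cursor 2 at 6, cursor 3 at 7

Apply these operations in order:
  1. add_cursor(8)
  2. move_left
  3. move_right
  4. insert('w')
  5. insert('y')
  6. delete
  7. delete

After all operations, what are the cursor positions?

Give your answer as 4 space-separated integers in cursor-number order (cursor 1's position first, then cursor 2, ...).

Answer: 1 6 7 8

Derivation:
After op 1 (add_cursor(8)): buffer="fpiczege" (len 8), cursors c1@0 c2@6 c3@7 c4@8, authorship ........
After op 2 (move_left): buffer="fpiczege" (len 8), cursors c1@0 c2@5 c3@6 c4@7, authorship ........
After op 3 (move_right): buffer="fpiczege" (len 8), cursors c1@1 c2@6 c3@7 c4@8, authorship ........
After op 4 (insert('w')): buffer="fwpiczewgwew" (len 12), cursors c1@2 c2@8 c3@10 c4@12, authorship .1.....2.3.4
After op 5 (insert('y')): buffer="fwypiczewygwyewy" (len 16), cursors c1@3 c2@10 c3@13 c4@16, authorship .11.....22.33.44
After op 6 (delete): buffer="fwpiczewgwew" (len 12), cursors c1@2 c2@8 c3@10 c4@12, authorship .1.....2.3.4
After op 7 (delete): buffer="fpiczege" (len 8), cursors c1@1 c2@6 c3@7 c4@8, authorship ........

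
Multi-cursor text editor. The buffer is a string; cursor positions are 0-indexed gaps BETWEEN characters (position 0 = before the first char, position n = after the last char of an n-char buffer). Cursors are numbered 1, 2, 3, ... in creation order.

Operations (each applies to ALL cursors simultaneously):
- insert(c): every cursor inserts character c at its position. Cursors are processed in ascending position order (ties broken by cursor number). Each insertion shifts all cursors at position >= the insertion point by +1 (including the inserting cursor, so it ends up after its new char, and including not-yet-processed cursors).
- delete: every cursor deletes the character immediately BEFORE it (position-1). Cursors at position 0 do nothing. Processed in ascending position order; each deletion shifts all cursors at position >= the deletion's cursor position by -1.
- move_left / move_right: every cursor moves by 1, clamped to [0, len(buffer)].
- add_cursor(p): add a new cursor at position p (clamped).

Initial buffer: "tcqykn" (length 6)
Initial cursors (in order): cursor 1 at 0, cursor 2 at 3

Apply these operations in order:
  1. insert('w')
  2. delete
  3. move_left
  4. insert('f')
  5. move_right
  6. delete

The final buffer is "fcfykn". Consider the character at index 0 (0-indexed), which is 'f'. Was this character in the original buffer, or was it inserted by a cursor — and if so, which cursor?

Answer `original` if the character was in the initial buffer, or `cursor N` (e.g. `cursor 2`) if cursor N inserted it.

Answer: cursor 1

Derivation:
After op 1 (insert('w')): buffer="wtcqwykn" (len 8), cursors c1@1 c2@5, authorship 1...2...
After op 2 (delete): buffer="tcqykn" (len 6), cursors c1@0 c2@3, authorship ......
After op 3 (move_left): buffer="tcqykn" (len 6), cursors c1@0 c2@2, authorship ......
After op 4 (insert('f')): buffer="ftcfqykn" (len 8), cursors c1@1 c2@4, authorship 1..2....
After op 5 (move_right): buffer="ftcfqykn" (len 8), cursors c1@2 c2@5, authorship 1..2....
After op 6 (delete): buffer="fcfykn" (len 6), cursors c1@1 c2@3, authorship 1.2...
Authorship (.=original, N=cursor N): 1 . 2 . . .
Index 0: author = 1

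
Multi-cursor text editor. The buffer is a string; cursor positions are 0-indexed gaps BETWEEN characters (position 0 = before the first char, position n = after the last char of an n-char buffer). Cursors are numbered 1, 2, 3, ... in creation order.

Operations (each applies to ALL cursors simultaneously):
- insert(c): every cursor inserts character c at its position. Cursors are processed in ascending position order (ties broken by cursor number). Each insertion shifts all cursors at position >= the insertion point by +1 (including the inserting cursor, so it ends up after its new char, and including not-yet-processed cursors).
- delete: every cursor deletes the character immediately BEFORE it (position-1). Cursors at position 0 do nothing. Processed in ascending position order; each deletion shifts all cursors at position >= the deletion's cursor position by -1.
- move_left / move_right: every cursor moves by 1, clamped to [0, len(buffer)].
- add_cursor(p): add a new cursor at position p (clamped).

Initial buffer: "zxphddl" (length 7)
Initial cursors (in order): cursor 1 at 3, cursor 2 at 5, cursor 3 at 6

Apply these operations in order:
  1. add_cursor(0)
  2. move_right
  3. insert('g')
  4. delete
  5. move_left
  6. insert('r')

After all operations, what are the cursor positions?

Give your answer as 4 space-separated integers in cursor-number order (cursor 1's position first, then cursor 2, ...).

Answer: 5 8 10 1

Derivation:
After op 1 (add_cursor(0)): buffer="zxphddl" (len 7), cursors c4@0 c1@3 c2@5 c3@6, authorship .......
After op 2 (move_right): buffer="zxphddl" (len 7), cursors c4@1 c1@4 c2@6 c3@7, authorship .......
After op 3 (insert('g')): buffer="zgxphgddglg" (len 11), cursors c4@2 c1@6 c2@9 c3@11, authorship .4...1..2.3
After op 4 (delete): buffer="zxphddl" (len 7), cursors c4@1 c1@4 c2@6 c3@7, authorship .......
After op 5 (move_left): buffer="zxphddl" (len 7), cursors c4@0 c1@3 c2@5 c3@6, authorship .......
After op 6 (insert('r')): buffer="rzxprhdrdrl" (len 11), cursors c4@1 c1@5 c2@8 c3@10, authorship 4...1..2.3.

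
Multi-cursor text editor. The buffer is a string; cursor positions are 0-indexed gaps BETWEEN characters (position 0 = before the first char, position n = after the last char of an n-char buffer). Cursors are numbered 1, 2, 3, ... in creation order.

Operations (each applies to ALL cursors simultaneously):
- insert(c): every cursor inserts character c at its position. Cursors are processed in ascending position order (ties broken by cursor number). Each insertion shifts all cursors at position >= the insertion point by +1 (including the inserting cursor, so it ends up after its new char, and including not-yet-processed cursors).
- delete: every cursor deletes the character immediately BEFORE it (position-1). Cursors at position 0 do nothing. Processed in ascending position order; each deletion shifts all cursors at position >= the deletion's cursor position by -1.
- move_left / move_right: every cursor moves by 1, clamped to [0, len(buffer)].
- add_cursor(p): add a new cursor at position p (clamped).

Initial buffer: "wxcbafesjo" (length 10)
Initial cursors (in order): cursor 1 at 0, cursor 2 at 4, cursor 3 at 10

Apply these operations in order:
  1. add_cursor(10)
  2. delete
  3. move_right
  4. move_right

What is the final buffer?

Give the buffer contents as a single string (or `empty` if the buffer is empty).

Answer: wxcafes

Derivation:
After op 1 (add_cursor(10)): buffer="wxcbafesjo" (len 10), cursors c1@0 c2@4 c3@10 c4@10, authorship ..........
After op 2 (delete): buffer="wxcafes" (len 7), cursors c1@0 c2@3 c3@7 c4@7, authorship .......
After op 3 (move_right): buffer="wxcafes" (len 7), cursors c1@1 c2@4 c3@7 c4@7, authorship .......
After op 4 (move_right): buffer="wxcafes" (len 7), cursors c1@2 c2@5 c3@7 c4@7, authorship .......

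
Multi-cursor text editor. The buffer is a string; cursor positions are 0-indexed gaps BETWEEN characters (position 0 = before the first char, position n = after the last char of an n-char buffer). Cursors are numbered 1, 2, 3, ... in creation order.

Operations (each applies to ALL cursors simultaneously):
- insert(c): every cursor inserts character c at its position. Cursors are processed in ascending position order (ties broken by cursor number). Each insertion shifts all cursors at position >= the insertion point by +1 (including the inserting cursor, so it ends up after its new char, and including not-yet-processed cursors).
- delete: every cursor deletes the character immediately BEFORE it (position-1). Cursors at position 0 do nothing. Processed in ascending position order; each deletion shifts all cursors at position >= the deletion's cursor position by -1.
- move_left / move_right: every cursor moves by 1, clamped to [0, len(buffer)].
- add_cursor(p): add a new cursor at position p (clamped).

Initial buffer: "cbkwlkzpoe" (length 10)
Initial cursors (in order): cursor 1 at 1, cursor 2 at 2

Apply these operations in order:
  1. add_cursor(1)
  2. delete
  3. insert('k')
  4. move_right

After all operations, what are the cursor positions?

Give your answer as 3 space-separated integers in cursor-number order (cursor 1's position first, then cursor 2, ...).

After op 1 (add_cursor(1)): buffer="cbkwlkzpoe" (len 10), cursors c1@1 c3@1 c2@2, authorship ..........
After op 2 (delete): buffer="kwlkzpoe" (len 8), cursors c1@0 c2@0 c3@0, authorship ........
After op 3 (insert('k')): buffer="kkkkwlkzpoe" (len 11), cursors c1@3 c2@3 c3@3, authorship 123........
After op 4 (move_right): buffer="kkkkwlkzpoe" (len 11), cursors c1@4 c2@4 c3@4, authorship 123........

Answer: 4 4 4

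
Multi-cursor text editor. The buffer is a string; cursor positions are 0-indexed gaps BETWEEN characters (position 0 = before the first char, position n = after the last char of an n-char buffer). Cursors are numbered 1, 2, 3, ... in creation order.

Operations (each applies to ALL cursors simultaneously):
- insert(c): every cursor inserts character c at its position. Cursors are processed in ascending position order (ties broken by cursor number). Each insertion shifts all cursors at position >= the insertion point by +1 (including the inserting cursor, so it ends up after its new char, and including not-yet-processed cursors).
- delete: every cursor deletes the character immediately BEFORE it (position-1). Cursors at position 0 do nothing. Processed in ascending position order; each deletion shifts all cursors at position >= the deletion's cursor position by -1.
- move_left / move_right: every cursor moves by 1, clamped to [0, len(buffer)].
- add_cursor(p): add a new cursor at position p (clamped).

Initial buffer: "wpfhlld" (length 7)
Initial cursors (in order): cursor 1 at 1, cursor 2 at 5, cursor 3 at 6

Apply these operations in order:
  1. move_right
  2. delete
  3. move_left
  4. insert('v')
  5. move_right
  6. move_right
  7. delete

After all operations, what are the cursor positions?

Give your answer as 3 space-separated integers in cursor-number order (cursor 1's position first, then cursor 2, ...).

After op 1 (move_right): buffer="wpfhlld" (len 7), cursors c1@2 c2@6 c3@7, authorship .......
After op 2 (delete): buffer="wfhl" (len 4), cursors c1@1 c2@4 c3@4, authorship ....
After op 3 (move_left): buffer="wfhl" (len 4), cursors c1@0 c2@3 c3@3, authorship ....
After op 4 (insert('v')): buffer="vwfhvvl" (len 7), cursors c1@1 c2@6 c3@6, authorship 1...23.
After op 5 (move_right): buffer="vwfhvvl" (len 7), cursors c1@2 c2@7 c3@7, authorship 1...23.
After op 6 (move_right): buffer="vwfhvvl" (len 7), cursors c1@3 c2@7 c3@7, authorship 1...23.
After op 7 (delete): buffer="vwhv" (len 4), cursors c1@2 c2@4 c3@4, authorship 1..2

Answer: 2 4 4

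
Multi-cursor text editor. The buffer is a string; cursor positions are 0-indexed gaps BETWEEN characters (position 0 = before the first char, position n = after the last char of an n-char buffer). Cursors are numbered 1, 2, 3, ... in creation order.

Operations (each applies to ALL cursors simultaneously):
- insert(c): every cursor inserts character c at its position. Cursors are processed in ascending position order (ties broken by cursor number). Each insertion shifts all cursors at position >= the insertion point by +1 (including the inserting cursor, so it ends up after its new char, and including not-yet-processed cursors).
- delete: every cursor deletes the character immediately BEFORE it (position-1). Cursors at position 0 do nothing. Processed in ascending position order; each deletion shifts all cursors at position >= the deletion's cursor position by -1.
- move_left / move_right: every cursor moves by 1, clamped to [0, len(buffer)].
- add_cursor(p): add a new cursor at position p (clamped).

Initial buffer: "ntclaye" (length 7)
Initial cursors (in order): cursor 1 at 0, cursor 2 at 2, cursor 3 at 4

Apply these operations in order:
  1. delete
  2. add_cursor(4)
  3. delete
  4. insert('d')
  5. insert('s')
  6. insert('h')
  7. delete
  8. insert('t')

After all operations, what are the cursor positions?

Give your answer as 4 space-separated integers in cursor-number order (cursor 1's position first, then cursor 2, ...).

After op 1 (delete): buffer="ncaye" (len 5), cursors c1@0 c2@1 c3@2, authorship .....
After op 2 (add_cursor(4)): buffer="ncaye" (len 5), cursors c1@0 c2@1 c3@2 c4@4, authorship .....
After op 3 (delete): buffer="ae" (len 2), cursors c1@0 c2@0 c3@0 c4@1, authorship ..
After op 4 (insert('d')): buffer="dddade" (len 6), cursors c1@3 c2@3 c3@3 c4@5, authorship 123.4.
After op 5 (insert('s')): buffer="dddsssadse" (len 10), cursors c1@6 c2@6 c3@6 c4@9, authorship 123123.44.
After op 6 (insert('h')): buffer="dddssshhhadshe" (len 14), cursors c1@9 c2@9 c3@9 c4@13, authorship 123123123.444.
After op 7 (delete): buffer="dddsssadse" (len 10), cursors c1@6 c2@6 c3@6 c4@9, authorship 123123.44.
After op 8 (insert('t')): buffer="dddssstttadste" (len 14), cursors c1@9 c2@9 c3@9 c4@13, authorship 123123123.444.

Answer: 9 9 9 13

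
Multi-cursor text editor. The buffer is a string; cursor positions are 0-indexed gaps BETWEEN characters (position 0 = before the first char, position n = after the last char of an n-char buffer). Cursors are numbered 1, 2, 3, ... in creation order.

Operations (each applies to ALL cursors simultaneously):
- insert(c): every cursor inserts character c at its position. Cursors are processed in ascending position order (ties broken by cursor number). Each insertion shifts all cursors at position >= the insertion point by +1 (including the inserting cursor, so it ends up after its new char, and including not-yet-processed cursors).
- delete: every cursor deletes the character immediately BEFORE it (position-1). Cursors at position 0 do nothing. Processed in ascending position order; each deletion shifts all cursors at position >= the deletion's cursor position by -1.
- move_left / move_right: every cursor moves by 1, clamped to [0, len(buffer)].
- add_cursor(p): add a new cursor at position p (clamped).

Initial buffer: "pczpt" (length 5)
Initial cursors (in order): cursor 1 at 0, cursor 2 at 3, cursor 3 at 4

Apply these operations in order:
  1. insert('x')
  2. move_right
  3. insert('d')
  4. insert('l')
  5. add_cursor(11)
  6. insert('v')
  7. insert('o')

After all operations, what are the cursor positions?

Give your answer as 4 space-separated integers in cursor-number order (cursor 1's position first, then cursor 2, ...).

Answer: 6 14 22 17

Derivation:
After op 1 (insert('x')): buffer="xpczxpxt" (len 8), cursors c1@1 c2@5 c3@7, authorship 1...2.3.
After op 2 (move_right): buffer="xpczxpxt" (len 8), cursors c1@2 c2@6 c3@8, authorship 1...2.3.
After op 3 (insert('d')): buffer="xpdczxpdxtd" (len 11), cursors c1@3 c2@8 c3@11, authorship 1.1..2.23.3
After op 4 (insert('l')): buffer="xpdlczxpdlxtdl" (len 14), cursors c1@4 c2@10 c3@14, authorship 1.11..2.223.33
After op 5 (add_cursor(11)): buffer="xpdlczxpdlxtdl" (len 14), cursors c1@4 c2@10 c4@11 c3@14, authorship 1.11..2.223.33
After op 6 (insert('v')): buffer="xpdlvczxpdlvxvtdlv" (len 18), cursors c1@5 c2@12 c4@14 c3@18, authorship 1.111..2.22234.333
After op 7 (insert('o')): buffer="xpdlvoczxpdlvoxvotdlvo" (len 22), cursors c1@6 c2@14 c4@17 c3@22, authorship 1.1111..2.2222344.3333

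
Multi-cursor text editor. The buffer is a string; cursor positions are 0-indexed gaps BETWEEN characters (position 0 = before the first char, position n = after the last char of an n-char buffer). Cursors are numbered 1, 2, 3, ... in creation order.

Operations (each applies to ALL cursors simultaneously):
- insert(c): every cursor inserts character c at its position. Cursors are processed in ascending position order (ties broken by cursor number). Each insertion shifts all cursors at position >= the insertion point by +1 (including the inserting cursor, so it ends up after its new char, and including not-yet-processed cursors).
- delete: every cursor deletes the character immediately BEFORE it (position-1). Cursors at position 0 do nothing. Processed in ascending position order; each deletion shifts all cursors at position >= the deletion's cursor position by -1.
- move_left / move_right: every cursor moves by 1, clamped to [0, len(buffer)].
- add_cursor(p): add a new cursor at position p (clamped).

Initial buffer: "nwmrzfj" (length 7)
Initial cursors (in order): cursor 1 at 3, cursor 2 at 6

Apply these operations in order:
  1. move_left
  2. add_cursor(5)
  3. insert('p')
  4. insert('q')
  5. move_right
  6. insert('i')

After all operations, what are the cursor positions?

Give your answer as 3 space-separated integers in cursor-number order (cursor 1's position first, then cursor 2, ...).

After op 1 (move_left): buffer="nwmrzfj" (len 7), cursors c1@2 c2@5, authorship .......
After op 2 (add_cursor(5)): buffer="nwmrzfj" (len 7), cursors c1@2 c2@5 c3@5, authorship .......
After op 3 (insert('p')): buffer="nwpmrzppfj" (len 10), cursors c1@3 c2@8 c3@8, authorship ..1...23..
After op 4 (insert('q')): buffer="nwpqmrzppqqfj" (len 13), cursors c1@4 c2@11 c3@11, authorship ..11...2323..
After op 5 (move_right): buffer="nwpqmrzppqqfj" (len 13), cursors c1@5 c2@12 c3@12, authorship ..11...2323..
After op 6 (insert('i')): buffer="nwpqmirzppqqfiij" (len 16), cursors c1@6 c2@15 c3@15, authorship ..11.1..2323.23.

Answer: 6 15 15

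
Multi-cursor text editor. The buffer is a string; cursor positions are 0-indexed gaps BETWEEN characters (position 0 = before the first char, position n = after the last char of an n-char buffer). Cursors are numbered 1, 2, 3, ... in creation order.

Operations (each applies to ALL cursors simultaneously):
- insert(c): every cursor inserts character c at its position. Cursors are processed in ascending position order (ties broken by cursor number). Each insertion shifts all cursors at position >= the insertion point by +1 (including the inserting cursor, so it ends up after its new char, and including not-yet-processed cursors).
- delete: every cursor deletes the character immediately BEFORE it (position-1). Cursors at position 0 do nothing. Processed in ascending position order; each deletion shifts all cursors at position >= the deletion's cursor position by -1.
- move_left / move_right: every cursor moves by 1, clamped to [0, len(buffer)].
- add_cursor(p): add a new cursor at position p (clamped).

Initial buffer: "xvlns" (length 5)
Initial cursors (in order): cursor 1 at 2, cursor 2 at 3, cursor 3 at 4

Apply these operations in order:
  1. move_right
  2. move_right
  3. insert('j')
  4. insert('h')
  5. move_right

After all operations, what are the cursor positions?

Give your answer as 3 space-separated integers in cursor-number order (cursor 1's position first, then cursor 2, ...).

After op 1 (move_right): buffer="xvlns" (len 5), cursors c1@3 c2@4 c3@5, authorship .....
After op 2 (move_right): buffer="xvlns" (len 5), cursors c1@4 c2@5 c3@5, authorship .....
After op 3 (insert('j')): buffer="xvlnjsjj" (len 8), cursors c1@5 c2@8 c3@8, authorship ....1.23
After op 4 (insert('h')): buffer="xvlnjhsjjhh" (len 11), cursors c1@6 c2@11 c3@11, authorship ....11.2323
After op 5 (move_right): buffer="xvlnjhsjjhh" (len 11), cursors c1@7 c2@11 c3@11, authorship ....11.2323

Answer: 7 11 11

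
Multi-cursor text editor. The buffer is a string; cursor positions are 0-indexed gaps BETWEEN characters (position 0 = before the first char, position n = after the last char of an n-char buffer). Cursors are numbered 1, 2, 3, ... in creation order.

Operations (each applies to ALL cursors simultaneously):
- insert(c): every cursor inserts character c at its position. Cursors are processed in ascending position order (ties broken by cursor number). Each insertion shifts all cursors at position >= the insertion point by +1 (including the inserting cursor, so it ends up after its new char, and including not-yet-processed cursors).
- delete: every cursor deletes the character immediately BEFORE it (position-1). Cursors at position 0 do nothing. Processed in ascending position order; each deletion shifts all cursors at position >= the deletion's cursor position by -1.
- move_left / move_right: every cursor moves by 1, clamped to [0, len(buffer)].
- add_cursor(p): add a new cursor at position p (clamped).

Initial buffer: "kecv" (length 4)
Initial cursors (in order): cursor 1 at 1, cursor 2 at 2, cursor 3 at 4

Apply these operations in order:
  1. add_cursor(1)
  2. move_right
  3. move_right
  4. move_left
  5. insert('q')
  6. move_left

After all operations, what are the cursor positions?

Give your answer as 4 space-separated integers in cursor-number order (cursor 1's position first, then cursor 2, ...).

Answer: 3 6 6 3

Derivation:
After op 1 (add_cursor(1)): buffer="kecv" (len 4), cursors c1@1 c4@1 c2@2 c3@4, authorship ....
After op 2 (move_right): buffer="kecv" (len 4), cursors c1@2 c4@2 c2@3 c3@4, authorship ....
After op 3 (move_right): buffer="kecv" (len 4), cursors c1@3 c4@3 c2@4 c3@4, authorship ....
After op 4 (move_left): buffer="kecv" (len 4), cursors c1@2 c4@2 c2@3 c3@3, authorship ....
After op 5 (insert('q')): buffer="keqqcqqv" (len 8), cursors c1@4 c4@4 c2@7 c3@7, authorship ..14.23.
After op 6 (move_left): buffer="keqqcqqv" (len 8), cursors c1@3 c4@3 c2@6 c3@6, authorship ..14.23.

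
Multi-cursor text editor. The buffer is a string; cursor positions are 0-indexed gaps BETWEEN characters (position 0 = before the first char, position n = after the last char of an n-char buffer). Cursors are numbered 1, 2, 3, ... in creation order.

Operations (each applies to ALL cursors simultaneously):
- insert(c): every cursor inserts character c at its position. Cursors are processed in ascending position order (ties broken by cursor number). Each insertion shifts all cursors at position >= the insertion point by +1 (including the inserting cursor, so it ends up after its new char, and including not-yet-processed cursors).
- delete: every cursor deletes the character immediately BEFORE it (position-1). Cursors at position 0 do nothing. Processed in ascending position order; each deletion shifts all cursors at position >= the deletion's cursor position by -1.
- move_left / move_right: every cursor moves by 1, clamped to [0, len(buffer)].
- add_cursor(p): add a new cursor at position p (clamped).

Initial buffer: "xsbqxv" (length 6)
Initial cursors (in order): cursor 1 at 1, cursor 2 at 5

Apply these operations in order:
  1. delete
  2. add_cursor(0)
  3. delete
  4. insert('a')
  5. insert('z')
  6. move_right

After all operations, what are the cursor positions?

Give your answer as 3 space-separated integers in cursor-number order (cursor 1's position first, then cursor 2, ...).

After op 1 (delete): buffer="sbqv" (len 4), cursors c1@0 c2@3, authorship ....
After op 2 (add_cursor(0)): buffer="sbqv" (len 4), cursors c1@0 c3@0 c2@3, authorship ....
After op 3 (delete): buffer="sbv" (len 3), cursors c1@0 c3@0 c2@2, authorship ...
After op 4 (insert('a')): buffer="aasbav" (len 6), cursors c1@2 c3@2 c2@5, authorship 13..2.
After op 5 (insert('z')): buffer="aazzsbazv" (len 9), cursors c1@4 c3@4 c2@8, authorship 1313..22.
After op 6 (move_right): buffer="aazzsbazv" (len 9), cursors c1@5 c3@5 c2@9, authorship 1313..22.

Answer: 5 9 5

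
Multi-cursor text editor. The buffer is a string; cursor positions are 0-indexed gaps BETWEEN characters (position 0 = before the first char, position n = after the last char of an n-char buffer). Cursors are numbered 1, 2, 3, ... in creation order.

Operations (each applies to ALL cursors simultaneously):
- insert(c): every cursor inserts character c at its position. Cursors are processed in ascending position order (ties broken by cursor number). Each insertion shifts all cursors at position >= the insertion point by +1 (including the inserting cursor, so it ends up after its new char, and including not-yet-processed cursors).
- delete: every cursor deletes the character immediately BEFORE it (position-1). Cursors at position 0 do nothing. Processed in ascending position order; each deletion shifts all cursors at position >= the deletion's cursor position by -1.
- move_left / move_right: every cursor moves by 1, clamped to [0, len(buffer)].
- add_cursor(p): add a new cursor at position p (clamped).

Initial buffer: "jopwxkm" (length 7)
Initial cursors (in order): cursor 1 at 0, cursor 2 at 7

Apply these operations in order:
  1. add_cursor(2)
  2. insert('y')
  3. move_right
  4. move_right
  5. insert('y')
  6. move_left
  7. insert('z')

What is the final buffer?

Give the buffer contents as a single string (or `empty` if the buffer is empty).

Answer: yjozyypwzyxkmyzy

Derivation:
After op 1 (add_cursor(2)): buffer="jopwxkm" (len 7), cursors c1@0 c3@2 c2@7, authorship .......
After op 2 (insert('y')): buffer="yjoypwxkmy" (len 10), cursors c1@1 c3@4 c2@10, authorship 1..3.....2
After op 3 (move_right): buffer="yjoypwxkmy" (len 10), cursors c1@2 c3@5 c2@10, authorship 1..3.....2
After op 4 (move_right): buffer="yjoypwxkmy" (len 10), cursors c1@3 c3@6 c2@10, authorship 1..3.....2
After op 5 (insert('y')): buffer="yjoyypwyxkmyy" (len 13), cursors c1@4 c3@8 c2@13, authorship 1..13..3...22
After op 6 (move_left): buffer="yjoyypwyxkmyy" (len 13), cursors c1@3 c3@7 c2@12, authorship 1..13..3...22
After op 7 (insert('z')): buffer="yjozyypwzyxkmyzy" (len 16), cursors c1@4 c3@9 c2@15, authorship 1..113..33...222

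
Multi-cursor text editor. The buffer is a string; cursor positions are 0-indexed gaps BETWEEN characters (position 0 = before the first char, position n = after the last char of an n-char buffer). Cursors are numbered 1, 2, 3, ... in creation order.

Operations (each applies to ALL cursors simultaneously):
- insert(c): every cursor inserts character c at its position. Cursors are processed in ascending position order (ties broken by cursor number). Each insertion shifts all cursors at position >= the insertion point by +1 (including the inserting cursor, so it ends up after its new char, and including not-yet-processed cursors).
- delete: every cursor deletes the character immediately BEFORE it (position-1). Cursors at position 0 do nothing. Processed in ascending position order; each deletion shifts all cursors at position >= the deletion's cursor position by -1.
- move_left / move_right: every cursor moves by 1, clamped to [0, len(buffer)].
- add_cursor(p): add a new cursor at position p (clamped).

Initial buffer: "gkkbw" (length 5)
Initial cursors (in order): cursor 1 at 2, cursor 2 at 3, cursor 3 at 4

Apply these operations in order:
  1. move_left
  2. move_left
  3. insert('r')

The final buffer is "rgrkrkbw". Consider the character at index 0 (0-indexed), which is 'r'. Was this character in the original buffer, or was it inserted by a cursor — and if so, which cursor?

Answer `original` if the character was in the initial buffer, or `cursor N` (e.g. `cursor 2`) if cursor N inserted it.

Answer: cursor 1

Derivation:
After op 1 (move_left): buffer="gkkbw" (len 5), cursors c1@1 c2@2 c3@3, authorship .....
After op 2 (move_left): buffer="gkkbw" (len 5), cursors c1@0 c2@1 c3@2, authorship .....
After op 3 (insert('r')): buffer="rgrkrkbw" (len 8), cursors c1@1 c2@3 c3@5, authorship 1.2.3...
Authorship (.=original, N=cursor N): 1 . 2 . 3 . . .
Index 0: author = 1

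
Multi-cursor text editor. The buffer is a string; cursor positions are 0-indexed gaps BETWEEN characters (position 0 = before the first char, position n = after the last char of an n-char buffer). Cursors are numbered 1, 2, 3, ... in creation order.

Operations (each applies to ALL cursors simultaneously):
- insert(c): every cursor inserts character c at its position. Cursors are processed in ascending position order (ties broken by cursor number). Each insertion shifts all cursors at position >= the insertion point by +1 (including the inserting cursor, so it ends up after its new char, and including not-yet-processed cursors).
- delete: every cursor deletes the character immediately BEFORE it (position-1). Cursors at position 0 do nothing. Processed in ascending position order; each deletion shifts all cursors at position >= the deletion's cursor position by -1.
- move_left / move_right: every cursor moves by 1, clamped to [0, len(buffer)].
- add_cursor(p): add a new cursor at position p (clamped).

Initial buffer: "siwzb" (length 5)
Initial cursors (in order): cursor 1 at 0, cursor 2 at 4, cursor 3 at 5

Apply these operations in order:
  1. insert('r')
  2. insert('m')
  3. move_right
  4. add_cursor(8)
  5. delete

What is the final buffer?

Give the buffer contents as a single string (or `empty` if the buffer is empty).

Answer: rmiwzrr

Derivation:
After op 1 (insert('r')): buffer="rsiwzrbr" (len 8), cursors c1@1 c2@6 c3@8, authorship 1....2.3
After op 2 (insert('m')): buffer="rmsiwzrmbrm" (len 11), cursors c1@2 c2@8 c3@11, authorship 11....22.33
After op 3 (move_right): buffer="rmsiwzrmbrm" (len 11), cursors c1@3 c2@9 c3@11, authorship 11....22.33
After op 4 (add_cursor(8)): buffer="rmsiwzrmbrm" (len 11), cursors c1@3 c4@8 c2@9 c3@11, authorship 11....22.33
After op 5 (delete): buffer="rmiwzrr" (len 7), cursors c1@2 c2@6 c4@6 c3@7, authorship 11...23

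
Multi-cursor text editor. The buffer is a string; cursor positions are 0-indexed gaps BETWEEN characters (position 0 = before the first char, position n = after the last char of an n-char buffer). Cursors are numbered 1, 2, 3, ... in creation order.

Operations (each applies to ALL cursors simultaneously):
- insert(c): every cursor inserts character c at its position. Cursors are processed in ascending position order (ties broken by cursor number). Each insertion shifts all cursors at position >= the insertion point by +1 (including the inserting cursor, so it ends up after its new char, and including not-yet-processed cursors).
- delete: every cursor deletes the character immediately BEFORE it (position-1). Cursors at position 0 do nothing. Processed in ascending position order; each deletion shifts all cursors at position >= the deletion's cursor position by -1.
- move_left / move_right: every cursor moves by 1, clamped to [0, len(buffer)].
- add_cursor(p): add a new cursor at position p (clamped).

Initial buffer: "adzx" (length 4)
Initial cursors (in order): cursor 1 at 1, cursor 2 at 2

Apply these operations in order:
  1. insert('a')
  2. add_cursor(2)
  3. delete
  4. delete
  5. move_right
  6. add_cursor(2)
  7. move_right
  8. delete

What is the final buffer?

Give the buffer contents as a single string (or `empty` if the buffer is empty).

After op 1 (insert('a')): buffer="aadazx" (len 6), cursors c1@2 c2@4, authorship .1.2..
After op 2 (add_cursor(2)): buffer="aadazx" (len 6), cursors c1@2 c3@2 c2@4, authorship .1.2..
After op 3 (delete): buffer="dzx" (len 3), cursors c1@0 c3@0 c2@1, authorship ...
After op 4 (delete): buffer="zx" (len 2), cursors c1@0 c2@0 c3@0, authorship ..
After op 5 (move_right): buffer="zx" (len 2), cursors c1@1 c2@1 c3@1, authorship ..
After op 6 (add_cursor(2)): buffer="zx" (len 2), cursors c1@1 c2@1 c3@1 c4@2, authorship ..
After op 7 (move_right): buffer="zx" (len 2), cursors c1@2 c2@2 c3@2 c4@2, authorship ..
After op 8 (delete): buffer="" (len 0), cursors c1@0 c2@0 c3@0 c4@0, authorship 

Answer: empty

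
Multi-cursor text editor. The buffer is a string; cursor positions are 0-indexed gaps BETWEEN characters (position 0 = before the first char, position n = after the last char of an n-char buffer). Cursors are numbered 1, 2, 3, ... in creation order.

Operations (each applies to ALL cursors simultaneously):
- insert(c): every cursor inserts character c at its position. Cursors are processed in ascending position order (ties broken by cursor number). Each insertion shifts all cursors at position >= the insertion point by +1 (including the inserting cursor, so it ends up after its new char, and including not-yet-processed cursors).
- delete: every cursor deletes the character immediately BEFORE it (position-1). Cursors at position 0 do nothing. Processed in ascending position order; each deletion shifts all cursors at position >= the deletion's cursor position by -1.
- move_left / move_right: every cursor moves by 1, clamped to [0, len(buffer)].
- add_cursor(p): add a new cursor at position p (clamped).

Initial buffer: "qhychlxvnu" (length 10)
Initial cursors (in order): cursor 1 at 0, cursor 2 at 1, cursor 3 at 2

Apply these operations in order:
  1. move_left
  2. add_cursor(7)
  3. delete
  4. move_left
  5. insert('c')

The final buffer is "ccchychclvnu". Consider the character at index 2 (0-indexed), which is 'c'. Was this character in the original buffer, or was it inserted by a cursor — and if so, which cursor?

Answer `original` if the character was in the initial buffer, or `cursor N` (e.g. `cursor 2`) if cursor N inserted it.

After op 1 (move_left): buffer="qhychlxvnu" (len 10), cursors c1@0 c2@0 c3@1, authorship ..........
After op 2 (add_cursor(7)): buffer="qhychlxvnu" (len 10), cursors c1@0 c2@0 c3@1 c4@7, authorship ..........
After op 3 (delete): buffer="hychlvnu" (len 8), cursors c1@0 c2@0 c3@0 c4@5, authorship ........
After op 4 (move_left): buffer="hychlvnu" (len 8), cursors c1@0 c2@0 c3@0 c4@4, authorship ........
After op 5 (insert('c')): buffer="ccchychclvnu" (len 12), cursors c1@3 c2@3 c3@3 c4@8, authorship 123....4....
Authorship (.=original, N=cursor N): 1 2 3 . . . . 4 . . . .
Index 2: author = 3

Answer: cursor 3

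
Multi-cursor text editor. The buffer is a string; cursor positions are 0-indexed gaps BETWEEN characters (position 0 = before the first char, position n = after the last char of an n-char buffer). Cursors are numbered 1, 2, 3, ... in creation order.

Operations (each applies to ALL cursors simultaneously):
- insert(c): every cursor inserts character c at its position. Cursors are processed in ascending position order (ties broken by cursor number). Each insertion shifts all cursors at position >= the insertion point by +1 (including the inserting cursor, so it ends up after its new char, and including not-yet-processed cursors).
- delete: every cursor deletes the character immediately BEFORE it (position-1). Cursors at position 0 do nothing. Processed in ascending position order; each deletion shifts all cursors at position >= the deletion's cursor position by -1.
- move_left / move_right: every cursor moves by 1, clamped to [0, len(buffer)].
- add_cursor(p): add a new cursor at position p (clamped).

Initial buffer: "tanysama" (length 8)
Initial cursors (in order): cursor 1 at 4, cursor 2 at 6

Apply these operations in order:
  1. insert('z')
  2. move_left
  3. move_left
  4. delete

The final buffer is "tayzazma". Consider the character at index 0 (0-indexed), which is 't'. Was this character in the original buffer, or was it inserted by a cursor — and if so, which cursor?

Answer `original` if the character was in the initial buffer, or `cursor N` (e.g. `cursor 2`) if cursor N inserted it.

Answer: original

Derivation:
After op 1 (insert('z')): buffer="tanyzsazma" (len 10), cursors c1@5 c2@8, authorship ....1..2..
After op 2 (move_left): buffer="tanyzsazma" (len 10), cursors c1@4 c2@7, authorship ....1..2..
After op 3 (move_left): buffer="tanyzsazma" (len 10), cursors c1@3 c2@6, authorship ....1..2..
After op 4 (delete): buffer="tayzazma" (len 8), cursors c1@2 c2@4, authorship ...1.2..
Authorship (.=original, N=cursor N): . . . 1 . 2 . .
Index 0: author = original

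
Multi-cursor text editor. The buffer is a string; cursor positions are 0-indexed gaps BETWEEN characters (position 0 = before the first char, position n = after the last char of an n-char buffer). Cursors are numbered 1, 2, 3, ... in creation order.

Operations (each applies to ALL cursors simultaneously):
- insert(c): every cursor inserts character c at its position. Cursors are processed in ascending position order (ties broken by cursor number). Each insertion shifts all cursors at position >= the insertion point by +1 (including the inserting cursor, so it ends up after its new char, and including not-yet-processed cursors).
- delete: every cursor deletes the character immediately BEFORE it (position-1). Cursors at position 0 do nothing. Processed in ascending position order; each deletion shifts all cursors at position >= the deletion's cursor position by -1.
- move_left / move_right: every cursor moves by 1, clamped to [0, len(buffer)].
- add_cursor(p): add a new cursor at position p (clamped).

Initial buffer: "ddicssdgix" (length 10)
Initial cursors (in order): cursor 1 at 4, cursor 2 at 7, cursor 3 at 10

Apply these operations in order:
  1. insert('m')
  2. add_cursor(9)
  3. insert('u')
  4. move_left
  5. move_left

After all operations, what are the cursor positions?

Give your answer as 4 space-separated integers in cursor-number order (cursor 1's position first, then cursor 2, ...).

Answer: 4 10 15 10

Derivation:
After op 1 (insert('m')): buffer="ddicmssdmgixm" (len 13), cursors c1@5 c2@9 c3@13, authorship ....1...2...3
After op 2 (add_cursor(9)): buffer="ddicmssdmgixm" (len 13), cursors c1@5 c2@9 c4@9 c3@13, authorship ....1...2...3
After op 3 (insert('u')): buffer="ddicmussdmuugixmu" (len 17), cursors c1@6 c2@12 c4@12 c3@17, authorship ....11...224...33
After op 4 (move_left): buffer="ddicmussdmuugixmu" (len 17), cursors c1@5 c2@11 c4@11 c3@16, authorship ....11...224...33
After op 5 (move_left): buffer="ddicmussdmuugixmu" (len 17), cursors c1@4 c2@10 c4@10 c3@15, authorship ....11...224...33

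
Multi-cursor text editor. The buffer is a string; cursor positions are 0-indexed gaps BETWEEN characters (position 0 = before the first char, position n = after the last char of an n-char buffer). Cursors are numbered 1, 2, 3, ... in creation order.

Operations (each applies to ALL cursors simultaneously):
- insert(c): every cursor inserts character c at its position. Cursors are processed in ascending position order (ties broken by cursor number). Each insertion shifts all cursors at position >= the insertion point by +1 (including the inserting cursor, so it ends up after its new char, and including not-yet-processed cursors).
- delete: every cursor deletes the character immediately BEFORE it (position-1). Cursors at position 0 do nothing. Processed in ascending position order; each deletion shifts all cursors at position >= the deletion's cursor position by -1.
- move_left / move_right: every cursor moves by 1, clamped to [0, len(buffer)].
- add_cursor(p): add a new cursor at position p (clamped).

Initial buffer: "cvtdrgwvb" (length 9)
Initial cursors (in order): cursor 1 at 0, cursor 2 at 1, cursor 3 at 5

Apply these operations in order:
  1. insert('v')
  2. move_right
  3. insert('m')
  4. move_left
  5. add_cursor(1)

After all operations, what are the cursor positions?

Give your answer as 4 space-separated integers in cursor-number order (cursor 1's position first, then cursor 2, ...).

After op 1 (insert('v')): buffer="vcvvtdrvgwvb" (len 12), cursors c1@1 c2@3 c3@8, authorship 1.2....3....
After op 2 (move_right): buffer="vcvvtdrvgwvb" (len 12), cursors c1@2 c2@4 c3@9, authorship 1.2....3....
After op 3 (insert('m')): buffer="vcmvvmtdrvgmwvb" (len 15), cursors c1@3 c2@6 c3@12, authorship 1.12.2...3.3...
After op 4 (move_left): buffer="vcmvvmtdrvgmwvb" (len 15), cursors c1@2 c2@5 c3@11, authorship 1.12.2...3.3...
After op 5 (add_cursor(1)): buffer="vcmvvmtdrvgmwvb" (len 15), cursors c4@1 c1@2 c2@5 c3@11, authorship 1.12.2...3.3...

Answer: 2 5 11 1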